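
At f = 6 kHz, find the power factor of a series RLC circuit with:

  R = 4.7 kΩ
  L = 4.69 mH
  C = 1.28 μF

Step 1 — Angular frequency: ω = 2π·f = 2π·6000 = 3.77e+04 rad/s.
Step 2 — Component impedances:
  R: Z = R = 4700 Ω
  L: Z = jωL = j·3.77e+04·0.00469 = 0 + j176.8 Ω
  C: Z = 1/(jωC) = -j/(ω·C) = 0 - j20.72 Ω
Step 3 — Series combination: Z_total = R + L + C = 4700 + j156.1 Ω = 4703∠1.9° Ω.
Step 4 — Power factor: PF = cos(φ) = Re(Z)/|Z| = 4700/4703 = 0.9994.
Step 5 — Type: Im(Z) = 156.1 ⇒ lagging (phase φ = 1.9°).

PF = 0.9994 (lagging, φ = 1.9°)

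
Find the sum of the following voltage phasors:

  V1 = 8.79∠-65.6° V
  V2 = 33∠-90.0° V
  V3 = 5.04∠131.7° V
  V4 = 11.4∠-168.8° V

Step 1 — Convert each phasor to rectangular form:
  V1 = 8.79·(cos(-65.6°) + j·sin(-65.6°)) = 3.631 - j8.005 V
  V2 = 33·(cos(-90.0°) + j·sin(-90.0°)) = 0 - j33 V
  V3 = 5.04·(cos(131.7°) + j·sin(131.7°)) = -3.353 + j3.763 V
  V4 = 11.4·(cos(-168.8°) + j·sin(-168.8°)) = -11.18 - j2.214 V
Step 2 — Sum components: V_total = -10.9 - j39.46 V.
Step 3 — Convert to polar: |V_total| = 40.94 V, ∠V_total = -105.4°.

V_total = 40.94∠-105.4° V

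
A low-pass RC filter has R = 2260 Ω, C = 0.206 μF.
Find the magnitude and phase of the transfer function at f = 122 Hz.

Step 1 — Angular frequency: ω = 2π·122 = 766.5 rad/s.
Step 2 — Transfer function: H(jω) = 1/(1 + jωRC).
Step 3 — Denominator: 1 + jωRC = 1 + j·766.5·2260·2.06e-07 = 1 + j0.3569.
Step 4 — H = 0.887 - j0.3166.
Step 5 — Magnitude: |H| = 0.9418 (-0.5 dB); phase: φ = -19.6°.

|H| = 0.9418 (-0.5 dB), φ = -19.6°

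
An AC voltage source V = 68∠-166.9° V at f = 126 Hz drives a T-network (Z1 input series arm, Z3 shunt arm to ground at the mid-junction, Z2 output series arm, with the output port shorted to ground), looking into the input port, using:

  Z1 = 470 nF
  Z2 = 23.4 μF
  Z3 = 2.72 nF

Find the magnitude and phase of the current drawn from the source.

Step 1 — Angular frequency: ω = 2π·f = 2π·126 = 791.7 rad/s.
Step 2 — Component impedances:
  Z1: Z = 1/(jωC) = -j/(ω·C) = 0 - j2688 Ω
  Z2: Z = 1/(jωC) = -j/(ω·C) = 0 - j53.98 Ω
  Z3: Z = 1/(jωC) = -j/(ω·C) = 0 - j4.644e+05 Ω
Step 3 — With the output port shorted to ground, the output series arm Z2 runs from the junction to ground; the shunt arm Z3 also runs from the junction to ground. They appear in parallel: Z3 || Z2 = 0 - j53.97 Ω.
Step 4 — Series with input arm Z1: Z_in = Z1 + (Z3 || Z2) = 0 - j2741 Ω = 2741∠-90.0° Ω.
Step 5 — Source phasor: V = 68∠-166.9° V = -66.23 - j15.41 V.
Step 6 — Ohm's law: I = V / Z_total = (-66.23 - j15.41) / (0 - j2741) = 0.005622 - j0.02416 A.
Step 7 — Convert to polar: |I| = 0.0248 A, ∠I = -76.9°.

I = 0.0248∠-76.9° A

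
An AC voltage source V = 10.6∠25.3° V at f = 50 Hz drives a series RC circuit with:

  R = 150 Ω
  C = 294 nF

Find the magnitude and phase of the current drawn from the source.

Step 1 — Angular frequency: ω = 2π·f = 2π·50 = 314.2 rad/s.
Step 2 — Component impedances:
  R: Z = R = 150 Ω
  C: Z = 1/(jωC) = -j/(ω·C) = 0 - j1.083e+04 Ω
Step 3 — Series combination: Z_total = R + C = 150 - j1.083e+04 Ω = 1.083e+04∠-89.2° Ω.
Step 4 — Source phasor: V = 10.6∠25.3° V = 9.583 + j4.53 V.
Step 5 — Ohm's law: I = V / Z_total = (9.583 + j4.53) / (150 - j1.083e+04) = -0.0004061 + j0.0008908 A.
Step 6 — Convert to polar: |I| = 0.000979 A, ∠I = 114.5°.

I = 0.000979∠114.5° A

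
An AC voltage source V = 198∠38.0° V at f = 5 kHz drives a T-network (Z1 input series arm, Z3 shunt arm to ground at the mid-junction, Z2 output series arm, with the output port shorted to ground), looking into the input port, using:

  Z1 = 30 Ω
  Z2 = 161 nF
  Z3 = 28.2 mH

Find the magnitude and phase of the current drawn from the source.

Step 1 — Angular frequency: ω = 2π·f = 2π·5000 = 3.142e+04 rad/s.
Step 2 — Component impedances:
  Z1: Z = R = 30 Ω
  Z2: Z = 1/(jωC) = -j/(ω·C) = 0 - j197.7 Ω
  Z3: Z = jωL = j·3.142e+04·0.0282 = 0 + j885.9 Ω
Step 3 — With the output port shorted to ground, the output series arm Z2 runs from the junction to ground; the shunt arm Z3 also runs from the junction to ground. They appear in parallel: Z3 || Z2 = 0 - j254.5 Ω.
Step 4 — Series with input arm Z1: Z_in = Z1 + (Z3 || Z2) = 30 - j254.5 Ω = 256.3∠-83.3° Ω.
Step 5 — Source phasor: V = 198∠38.0° V = 156 + j121.9 V.
Step 6 — Ohm's law: I = V / Z_total = (156 + j121.9) / (30 - j254.5) = -0.4011 + j0.6603 A.
Step 7 — Convert to polar: |I| = 0.7726 A, ∠I = 121.3°.

I = 0.7726∠121.3° A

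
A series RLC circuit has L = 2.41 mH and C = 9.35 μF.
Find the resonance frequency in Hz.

Step 1 — Resonance condition Im(Z)=0 gives ω₀ = 1/√(LC).
Step 2 — ω₀ = 1/√(0.00241·9.35e-06) = 6662 rad/s.
Step 3 — f₀ = ω₀/(2π) = 1060 Hz.

f₀ = 1060 Hz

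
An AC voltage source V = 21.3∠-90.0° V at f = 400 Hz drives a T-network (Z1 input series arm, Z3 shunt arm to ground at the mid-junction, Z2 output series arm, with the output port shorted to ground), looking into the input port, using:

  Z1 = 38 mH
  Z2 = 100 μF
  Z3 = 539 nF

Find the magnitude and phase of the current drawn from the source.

Step 1 — Angular frequency: ω = 2π·f = 2π·400 = 2513 rad/s.
Step 2 — Component impedances:
  Z1: Z = jωL = j·2513·0.038 = 0 + j95.5 Ω
  Z2: Z = 1/(jωC) = -j/(ω·C) = 0 - j3.979 Ω
  Z3: Z = 1/(jωC) = -j/(ω·C) = 0 - j738.2 Ω
Step 3 — With the output port shorted to ground, the output series arm Z2 runs from the junction to ground; the shunt arm Z3 also runs from the junction to ground. They appear in parallel: Z3 || Z2 = 0 - j3.958 Ω.
Step 4 — Series with input arm Z1: Z_in = Z1 + (Z3 || Z2) = 0 + j91.55 Ω = 91.55∠90.0° Ω.
Step 5 — Source phasor: V = 21.3∠-90.0° V = 0 - j21.3 V.
Step 6 — Ohm's law: I = V / Z_total = (0 - j21.3) / (0 + j91.55) = -0.2327 A.
Step 7 — Convert to polar: |I| = 0.2327 A, ∠I = -180.0°.

I = 0.2327∠-180.0° A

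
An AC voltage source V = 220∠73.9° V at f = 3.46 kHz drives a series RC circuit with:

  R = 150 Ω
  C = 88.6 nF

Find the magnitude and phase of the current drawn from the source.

Step 1 — Angular frequency: ω = 2π·f = 2π·3460 = 2.174e+04 rad/s.
Step 2 — Component impedances:
  R: Z = R = 150 Ω
  C: Z = 1/(jωC) = -j/(ω·C) = 0 - j519.2 Ω
Step 3 — Series combination: Z_total = R + C = 150 - j519.2 Ω = 540.4∠-73.9° Ω.
Step 4 — Source phasor: V = 220∠73.9° V = 61.01 + j211.4 V.
Step 5 — Ohm's law: I = V / Z_total = (61.01 + j211.4) / (150 - j519.2) = -0.3444 + j0.217 A.
Step 6 — Convert to polar: |I| = 0.4071 A, ∠I = 147.8°.

I = 0.4071∠147.8° A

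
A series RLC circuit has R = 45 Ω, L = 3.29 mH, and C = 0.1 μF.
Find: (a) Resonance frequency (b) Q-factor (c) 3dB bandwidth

Step 1 — Resonance: ω₀ = 1/√(LC) = 1/√(0.00329·1e-07) = 5.513e+04 rad/s.
Step 2 — f₀ = ω₀/(2π) = 8774 Hz.
Step 3 — Series Q: Q = ω₀L/R = 5.513e+04·0.00329/45 = 4.031.
Step 4 — Bandwidth: Δω = ω₀/Q = 1.368e+04 rad/s; BW = Δω/(2π) = 2177 Hz.

(a) f₀ = 8774 Hz  (b) Q = 4.031  (c) BW = 2177 Hz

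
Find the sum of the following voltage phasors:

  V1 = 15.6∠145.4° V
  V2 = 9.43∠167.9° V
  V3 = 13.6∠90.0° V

Step 1 — Convert each phasor to rectangular form:
  V1 = 15.6·(cos(145.4°) + j·sin(145.4°)) = -12.84 + j8.858 V
  V2 = 9.43·(cos(167.9°) + j·sin(167.9°)) = -9.22 + j1.977 V
  V3 = 13.6·(cos(90.0°) + j·sin(90.0°)) = 0 + j13.6 V
Step 2 — Sum components: V_total = -22.06 + j24.44 V.
Step 3 — Convert to polar: |V_total| = 32.92 V, ∠V_total = 132.1°.

V_total = 32.92∠132.1° V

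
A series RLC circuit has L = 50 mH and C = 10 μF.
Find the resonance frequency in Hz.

Step 1 — Resonance condition Im(Z)=0 gives ω₀ = 1/√(LC).
Step 2 — ω₀ = 1/√(0.05·1e-05) = 1414 rad/s.
Step 3 — f₀ = ω₀/(2π) = 225.1 Hz.

f₀ = 225.1 Hz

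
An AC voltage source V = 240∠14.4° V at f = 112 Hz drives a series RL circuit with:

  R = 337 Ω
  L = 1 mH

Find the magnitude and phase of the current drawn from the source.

Step 1 — Angular frequency: ω = 2π·f = 2π·112 = 703.7 rad/s.
Step 2 — Component impedances:
  R: Z = R = 337 Ω
  L: Z = jωL = j·703.7·0.001 = 0 + j0.7037 Ω
Step 3 — Series combination: Z_total = R + L = 337 + j0.7037 Ω = 337∠0.1° Ω.
Step 4 — Source phasor: V = 240∠14.4° V = 232.5 + j59.69 V.
Step 5 — Ohm's law: I = V / Z_total = (232.5 + j59.69) / (337 + j0.7037) = 0.6902 + j0.1757 A.
Step 6 — Convert to polar: |I| = 0.7122 A, ∠I = 14.3°.

I = 0.7122∠14.3° A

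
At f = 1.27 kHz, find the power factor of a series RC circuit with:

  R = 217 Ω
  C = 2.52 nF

Step 1 — Angular frequency: ω = 2π·f = 2π·1270 = 7980 rad/s.
Step 2 — Component impedances:
  R: Z = R = 217 Ω
  C: Z = 1/(jωC) = -j/(ω·C) = 0 - j4.973e+04 Ω
Step 3 — Series combination: Z_total = R + C = 217 - j4.973e+04 Ω = 4.973e+04∠-89.7° Ω.
Step 4 — Power factor: PF = cos(φ) = Re(Z)/|Z| = 217/4.973e+04 = 0.004364.
Step 5 — Type: Im(Z) = -4.973e+04 ⇒ leading (phase φ = -89.7°).

PF = 0.004364 (leading, φ = -89.7°)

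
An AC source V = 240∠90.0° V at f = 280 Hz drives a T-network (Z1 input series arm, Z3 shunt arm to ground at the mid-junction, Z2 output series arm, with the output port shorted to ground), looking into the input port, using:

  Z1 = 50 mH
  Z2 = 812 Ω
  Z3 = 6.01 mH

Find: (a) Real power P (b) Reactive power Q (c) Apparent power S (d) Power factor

Step 1 — Angular frequency: ω = 2π·f = 2π·280 = 1759 rad/s.
Step 2 — Component impedances:
  Z1: Z = jωL = j·1759·0.05 = 0 + j87.96 Ω
  Z2: Z = R = 812 Ω
  Z3: Z = jωL = j·1759·0.00601 = 0 + j10.57 Ω
Step 3 — With the output port shorted to ground, the output series arm Z2 runs from the junction to ground; the shunt arm Z3 also runs from the junction to ground. They appear in parallel: Z3 || Z2 = 0.1377 + j10.57 Ω.
Step 4 — Series with input arm Z1: Z_in = Z1 + (Z3 || Z2) = 0.1377 + j98.54 Ω = 98.54∠89.9° Ω.
Step 5 — Source phasor: V = 240∠90.0° V = 0 + j240 V.
Step 6 — Current: I = V / Z = 2.436 + j0.003403 A = 2.436∠0.1° A.
Step 7 — Complex power: S = V·I* = 0.8166 + j584.6 VA.
Step 8 — Real power: P = Re(S) = 0.8166 W.
Step 9 — Reactive power: Q = Im(S) = 584.6 VAR.
Step 10 — Apparent power: |S| = 584.6 VA.
Step 11 — Power factor: PF = P/|S| = 0.001397 (lagging).

(a) P = 0.8166 W  (b) Q = 584.6 VAR  (c) S = 584.6 VA  (d) PF = 0.001397 (lagging)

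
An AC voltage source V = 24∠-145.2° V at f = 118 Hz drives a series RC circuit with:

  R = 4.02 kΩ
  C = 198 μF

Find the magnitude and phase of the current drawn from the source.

Step 1 — Angular frequency: ω = 2π·f = 2π·118 = 741.4 rad/s.
Step 2 — Component impedances:
  R: Z = R = 4020 Ω
  C: Z = 1/(jωC) = -j/(ω·C) = 0 - j6.812 Ω
Step 3 — Series combination: Z_total = R + C = 4020 - j6.812 Ω = 4020∠-0.1° Ω.
Step 4 — Source phasor: V = 24∠-145.2° V = -19.71 - j13.7 V.
Step 5 — Ohm's law: I = V / Z_total = (-19.71 - j13.7) / (4020 - j6.812) = -0.004897 - j0.003416 A.
Step 6 — Convert to polar: |I| = 0.00597 A, ∠I = -145.1°.

I = 0.00597∠-145.1° A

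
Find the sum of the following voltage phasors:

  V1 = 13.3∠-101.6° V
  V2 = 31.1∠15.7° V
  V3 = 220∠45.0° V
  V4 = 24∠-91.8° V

Step 1 — Convert each phasor to rectangular form:
  V1 = 13.3·(cos(-101.6°) + j·sin(-101.6°)) = -2.674 - j13.03 V
  V2 = 31.1·(cos(15.7°) + j·sin(15.7°)) = 29.94 + j8.416 V
  V3 = 220·(cos(45.0°) + j·sin(45.0°)) = 155.6 + j155.6 V
  V4 = 24·(cos(-91.8°) + j·sin(-91.8°)) = -0.7539 - j23.99 V
Step 2 — Sum components: V_total = 182.1 + j127 V.
Step 3 — Convert to polar: |V_total| = 222 V, ∠V_total = 34.9°.

V_total = 222∠34.9° V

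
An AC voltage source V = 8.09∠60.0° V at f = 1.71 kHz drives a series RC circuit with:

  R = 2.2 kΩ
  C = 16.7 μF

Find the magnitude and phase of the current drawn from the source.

Step 1 — Angular frequency: ω = 2π·f = 2π·1710 = 1.074e+04 rad/s.
Step 2 — Component impedances:
  R: Z = R = 2200 Ω
  C: Z = 1/(jωC) = -j/(ω·C) = 0 - j5.573 Ω
Step 3 — Series combination: Z_total = R + C = 2200 - j5.573 Ω = 2200∠-0.1° Ω.
Step 4 — Source phasor: V = 8.09∠60.0° V = 4.045 + j7.006 V.
Step 5 — Ohm's law: I = V / Z_total = (4.045 + j7.006) / (2200 - j5.573) = 0.001831 + j0.003189 A.
Step 6 — Convert to polar: |I| = 0.003677 A, ∠I = 60.1°.

I = 0.003677∠60.1° A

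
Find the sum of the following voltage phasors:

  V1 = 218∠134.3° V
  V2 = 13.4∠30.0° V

Step 1 — Convert each phasor to rectangular form:
  V1 = 218·(cos(134.3°) + j·sin(134.3°)) = -152.3 + j156 V
  V2 = 13.4·(cos(30.0°) + j·sin(30.0°)) = 11.6 + j6.7 V
Step 2 — Sum components: V_total = -140.6 + j162.7 V.
Step 3 — Convert to polar: |V_total| = 215.1 V, ∠V_total = 130.8°.

V_total = 215.1∠130.8° V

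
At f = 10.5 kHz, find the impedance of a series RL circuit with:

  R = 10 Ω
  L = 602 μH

Step 1 — Angular frequency: ω = 2π·f = 2π·1.05e+04 = 6.597e+04 rad/s.
Step 2 — Component impedances:
  R: Z = R = 10 Ω
  L: Z = jωL = j·6.597e+04·0.000602 = 0 + j39.72 Ω
Step 3 — Series combination: Z_total = R + L = 10 + j39.72 Ω = 40.96∠75.9° Ω.

Z = 10 + j39.72 Ω = 40.96∠75.9° Ω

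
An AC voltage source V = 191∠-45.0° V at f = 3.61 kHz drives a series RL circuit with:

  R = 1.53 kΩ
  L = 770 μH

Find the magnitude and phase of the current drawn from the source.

Step 1 — Angular frequency: ω = 2π·f = 2π·3610 = 2.268e+04 rad/s.
Step 2 — Component impedances:
  R: Z = R = 1530 Ω
  L: Z = jωL = j·2.268e+04·0.00077 = 0 + j17.47 Ω
Step 3 — Series combination: Z_total = R + L = 1530 + j17.47 Ω = 1530∠0.7° Ω.
Step 4 — Source phasor: V = 191∠-45.0° V = 135.1 - j135.1 V.
Step 5 — Ohm's law: I = V / Z_total = (135.1 - j135.1) / (1530 + j17.47) = 0.08725 - j0.08927 A.
Step 6 — Convert to polar: |I| = 0.1248 A, ∠I = -45.7°.

I = 0.1248∠-45.7° A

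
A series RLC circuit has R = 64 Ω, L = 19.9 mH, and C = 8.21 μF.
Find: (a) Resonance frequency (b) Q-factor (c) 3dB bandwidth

Step 1 — Resonance: ω₀ = 1/√(LC) = 1/√(0.0199·8.21e-06) = 2474 rad/s.
Step 2 — f₀ = ω₀/(2π) = 393.8 Hz.
Step 3 — Series Q: Q = ω₀L/R = 2474·0.0199/64 = 0.7693.
Step 4 — Bandwidth: Δω = ω₀/Q = 3216 rad/s; BW = Δω/(2π) = 511.9 Hz.

(a) f₀ = 393.8 Hz  (b) Q = 0.7693  (c) BW = 511.9 Hz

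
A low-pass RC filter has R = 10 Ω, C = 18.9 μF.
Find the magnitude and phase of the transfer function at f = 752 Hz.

Step 1 — Angular frequency: ω = 2π·752 = 4725 rad/s.
Step 2 — Transfer function: H(jω) = 1/(1 + jωRC).
Step 3 — Denominator: 1 + jωRC = 1 + j·4725·10·1.89e-05 = 1 + j0.893.
Step 4 — H = 0.5563 - j0.4968.
Step 5 — Magnitude: |H| = 0.7459 (-2.5 dB); phase: φ = -41.8°.

|H| = 0.7459 (-2.5 dB), φ = -41.8°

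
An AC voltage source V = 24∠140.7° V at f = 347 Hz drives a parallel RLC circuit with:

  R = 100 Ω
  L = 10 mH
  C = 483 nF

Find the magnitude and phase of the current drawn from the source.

Step 1 — Angular frequency: ω = 2π·f = 2π·347 = 2180 rad/s.
Step 2 — Component impedances:
  R: Z = R = 100 Ω
  L: Z = jωL = j·2180·0.01 = 0 + j21.8 Ω
  C: Z = 1/(jωC) = -j/(ω·C) = 0 - j949.6 Ω
Step 3 — Parallel combination: 1/Z_total = 1/R + 1/L + 1/C; Z_total = 4.743 + j21.26 Ω = 21.78∠77.4° Ω.
Step 4 — Source phasor: V = 24∠140.7° V = -18.57 + j15.2 V.
Step 5 — Ohm's law: I = V / Z_total = (-18.57 + j15.2) / (4.743 + j21.26) = 0.4955 + j0.9843 A.
Step 6 — Convert to polar: |I| = 1.102 A, ∠I = 63.3°.

I = 1.102∠63.3° A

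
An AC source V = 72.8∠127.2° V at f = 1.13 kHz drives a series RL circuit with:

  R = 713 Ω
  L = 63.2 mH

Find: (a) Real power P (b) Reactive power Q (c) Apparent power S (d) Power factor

Step 1 — Angular frequency: ω = 2π·f = 2π·1130 = 7100 rad/s.
Step 2 — Component impedances:
  R: Z = R = 713 Ω
  L: Z = jωL = j·7100·0.0632 = 0 + j448.7 Ω
Step 3 — Series combination: Z_total = R + L = 713 + j448.7 Ω = 842.4∠32.2° Ω.
Step 4 — Source phasor: V = 72.8∠127.2° V = -44.01 + j57.99 V.
Step 5 — Current: I = V / Z = -0.007556 + j0.08608 A = 0.08641∠95.0° A.
Step 6 — Complex power: S = V·I* = 5.324 + j3.351 VA.
Step 7 — Real power: P = Re(S) = 5.324 W.
Step 8 — Reactive power: Q = Im(S) = 3.351 VAR.
Step 9 — Apparent power: |S| = 6.291 VA.
Step 10 — Power factor: PF = P/|S| = 0.8463 (lagging).

(a) P = 5.324 W  (b) Q = 3.351 VAR  (c) S = 6.291 VA  (d) PF = 0.8463 (lagging)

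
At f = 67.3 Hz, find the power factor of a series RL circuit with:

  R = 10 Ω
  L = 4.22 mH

Step 1 — Angular frequency: ω = 2π·f = 2π·67.3 = 422.9 rad/s.
Step 2 — Component impedances:
  R: Z = R = 10 Ω
  L: Z = jωL = j·422.9·0.00422 = 0 + j1.784 Ω
Step 3 — Series combination: Z_total = R + L = 10 + j1.784 Ω = 10.16∠10.1° Ω.
Step 4 — Power factor: PF = cos(φ) = Re(Z)/|Z| = 10/10.158 = 0.9844.
Step 5 — Type: Im(Z) = 1.784 ⇒ lagging (phase φ = 10.1°).

PF = 0.9844 (lagging, φ = 10.1°)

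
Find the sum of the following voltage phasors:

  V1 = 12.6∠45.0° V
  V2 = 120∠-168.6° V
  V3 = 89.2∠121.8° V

Step 1 — Convert each phasor to rectangular form:
  V1 = 12.6·(cos(45.0°) + j·sin(45.0°)) = 8.91 + j8.91 V
  V2 = 120·(cos(-168.6°) + j·sin(-168.6°)) = -117.6 - j23.72 V
  V3 = 89.2·(cos(121.8°) + j·sin(121.8°)) = -47 + j75.81 V
Step 2 — Sum components: V_total = -155.7 + j61 V.
Step 3 — Convert to polar: |V_total| = 167.2 V, ∠V_total = 158.6°.

V_total = 167.2∠158.6° V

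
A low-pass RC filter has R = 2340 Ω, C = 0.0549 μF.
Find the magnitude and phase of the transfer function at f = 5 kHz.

Step 1 — Angular frequency: ω = 2π·5000 = 3.142e+04 rad/s.
Step 2 — Transfer function: H(jω) = 1/(1 + jωRC).
Step 3 — Denominator: 1 + jωRC = 1 + j·3.142e+04·2340·5.49e-08 = 1 + j4.036.
Step 4 — H = 0.05784 - j0.2334.
Step 5 — Magnitude: |H| = 0.2405 (-12.4 dB); phase: φ = -76.1°.

|H| = 0.2405 (-12.4 dB), φ = -76.1°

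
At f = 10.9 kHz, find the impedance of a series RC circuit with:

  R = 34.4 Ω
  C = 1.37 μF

Step 1 — Angular frequency: ω = 2π·f = 2π·1.09e+04 = 6.849e+04 rad/s.
Step 2 — Component impedances:
  R: Z = R = 34.4 Ω
  C: Z = 1/(jωC) = -j/(ω·C) = 0 - j10.66 Ω
Step 3 — Series combination: Z_total = R + C = 34.4 - j10.66 Ω = 36.01∠-17.2° Ω.

Z = 34.4 - j10.66 Ω = 36.01∠-17.2° Ω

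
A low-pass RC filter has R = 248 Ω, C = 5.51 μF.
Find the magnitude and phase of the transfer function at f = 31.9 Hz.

Step 1 — Angular frequency: ω = 2π·31.9 = 200.4 rad/s.
Step 2 — Transfer function: H(jω) = 1/(1 + jωRC).
Step 3 — Denominator: 1 + jωRC = 1 + j·200.4·248·5.51e-06 = 1 + j0.2739.
Step 4 — H = 0.9302 - j0.2548.
Step 5 — Magnitude: |H| = 0.9645 (-0.3 dB); phase: φ = -15.3°.

|H| = 0.9645 (-0.3 dB), φ = -15.3°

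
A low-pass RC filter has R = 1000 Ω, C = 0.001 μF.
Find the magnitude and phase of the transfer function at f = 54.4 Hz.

Step 1 — Angular frequency: ω = 2π·54.4 = 341.8 rad/s.
Step 2 — Transfer function: H(jω) = 1/(1 + jωRC).
Step 3 — Denominator: 1 + jωRC = 1 + j·341.8·1000·1e-09 = 1 + j0.0003418.
Step 4 — H = 1 - j0.0003418.
Step 5 — Magnitude: |H| = 1 (-0.0 dB); phase: φ = -0.0°.

|H| = 1 (-0.0 dB), φ = -0.0°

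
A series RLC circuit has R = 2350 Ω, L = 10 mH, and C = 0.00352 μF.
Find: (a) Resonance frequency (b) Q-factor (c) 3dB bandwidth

Step 1 — Resonance: ω₀ = 1/√(LC) = 1/√(0.01·3.52e-09) = 1.685e+05 rad/s.
Step 2 — f₀ = ω₀/(2π) = 2.683e+04 Hz.
Step 3 — Series Q: Q = ω₀L/R = 1.685e+05·0.01/2350 = 0.7172.
Step 4 — Bandwidth: Δω = ω₀/Q = 2.35e+05 rad/s; BW = Δω/(2π) = 3.74e+04 Hz.

(a) f₀ = 2.683e+04 Hz  (b) Q = 0.7172  (c) BW = 3.74e+04 Hz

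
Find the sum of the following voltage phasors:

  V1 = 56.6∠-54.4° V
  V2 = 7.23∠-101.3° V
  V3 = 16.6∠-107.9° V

Step 1 — Convert each phasor to rectangular form:
  V1 = 56.6·(cos(-54.4°) + j·sin(-54.4°)) = 32.95 - j46.02 V
  V2 = 7.23·(cos(-101.3°) + j·sin(-101.3°)) = -1.417 - j7.09 V
  V3 = 16.6·(cos(-107.9°) + j·sin(-107.9°)) = -5.102 - j15.8 V
Step 2 — Sum components: V_total = 26.43 - j68.91 V.
Step 3 — Convert to polar: |V_total| = 73.8 V, ∠V_total = -69.0°.

V_total = 73.8∠-69.0° V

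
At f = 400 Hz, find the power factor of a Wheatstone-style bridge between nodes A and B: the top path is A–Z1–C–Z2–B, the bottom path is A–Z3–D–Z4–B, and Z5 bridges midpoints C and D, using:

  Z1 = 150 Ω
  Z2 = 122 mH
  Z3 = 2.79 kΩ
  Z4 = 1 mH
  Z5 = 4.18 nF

Step 1 — Angular frequency: ω = 2π·f = 2π·400 = 2513 rad/s.
Step 2 — Component impedances:
  Z1: Z = R = 150 Ω
  Z2: Z = jωL = j·2513·0.122 = 0 + j306.6 Ω
  Z3: Z = R = 2790 Ω
  Z4: Z = jωL = j·2513·0.001 = 0 + j2.513 Ω
  Z5: Z = 1/(jωC) = -j/(ω·C) = 0 - j9.519e+04 Ω
Step 3 — Bridge requires nodal analysis (the Z5 bridge couples midpoints C and D, so the two paths cannot be reduced to a simple series/parallel combination). Setting node B to ground and injecting 1 A at node A, the 3-node admittance system at A, C, D solves to V_A = Z_AB = 171 + j274 Ω = 323∠58.0° Ω.
Step 4 — Power factor: PF = cos(φ) = Re(Z)/|Z| = 171/323 = 0.5294.
Step 5 — Type: Im(Z) = 274 ⇒ lagging (phase φ = 58.0°).

PF = 0.5294 (lagging, φ = 58.0°)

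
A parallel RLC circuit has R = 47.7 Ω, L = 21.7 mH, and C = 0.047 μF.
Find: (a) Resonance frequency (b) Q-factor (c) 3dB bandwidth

Step 1 — Resonance: ω₀ = 1/√(LC) = 1/√(0.0217·4.7e-08) = 3.131e+04 rad/s.
Step 2 — f₀ = ω₀/(2π) = 4984 Hz.
Step 3 — Parallel Q: Q = R/(ω₀L) = 47.7/(3.131e+04·0.0217) = 0.0702.
Step 4 — Bandwidth: Δω = ω₀/Q = 4.461e+05 rad/s; BW = Δω/(2π) = 7.099e+04 Hz.

(a) f₀ = 4984 Hz  (b) Q = 0.0702  (c) BW = 7.099e+04 Hz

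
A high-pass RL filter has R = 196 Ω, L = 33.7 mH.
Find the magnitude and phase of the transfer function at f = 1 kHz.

Step 1 — Angular frequency: ω = 2π·1000 = 6283 rad/s.
Step 2 — Transfer function: H(jω) = jωL/(R + jωL).
Step 3 — Numerator jωL = j·211.7; denominator R + jωL = 196 + j211.7.
Step 4 — H = 0.5386 + j0.4985.
Step 5 — Magnitude: |H| = 0.7339 (-2.7 dB); phase: φ = 42.8°.

|H| = 0.7339 (-2.7 dB), φ = 42.8°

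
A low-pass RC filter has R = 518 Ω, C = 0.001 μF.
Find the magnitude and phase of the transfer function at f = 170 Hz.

Step 1 — Angular frequency: ω = 2π·170 = 1068 rad/s.
Step 2 — Transfer function: H(jω) = 1/(1 + jωRC).
Step 3 — Denominator: 1 + jωRC = 1 + j·1068·518·1e-09 = 1 + j0.0005533.
Step 4 — H = 1 - j0.0005533.
Step 5 — Magnitude: |H| = 1 (-0.0 dB); phase: φ = -0.0°.

|H| = 1 (-0.0 dB), φ = -0.0°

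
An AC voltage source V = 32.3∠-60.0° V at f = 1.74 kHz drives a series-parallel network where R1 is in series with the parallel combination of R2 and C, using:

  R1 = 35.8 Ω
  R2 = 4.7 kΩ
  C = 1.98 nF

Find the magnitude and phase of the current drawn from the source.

Step 1 — Angular frequency: ω = 2π·f = 2π·1740 = 1.093e+04 rad/s.
Step 2 — Component impedances:
  R1: Z = R = 35.8 Ω
  R2: Z = R = 4700 Ω
  C: Z = 1/(jωC) = -j/(ω·C) = 0 - j4.62e+04 Ω
Step 3 — Parallel branch: R2 || C = 1/(1/R2 + 1/C) = 4652 - j473.3 Ω.
Step 4 — Series with R1: Z_total = R1 + (R2 || C) = 4688 - j473.3 Ω = 4711∠-5.8° Ω.
Step 5 — Source phasor: V = 32.3∠-60.0° V = 16.15 - j27.97 V.
Step 6 — Ohm's law: I = V / Z_total = (16.15 - j27.97) / (4688 - j473.3) = 0.004007 - j0.005563 A.
Step 7 — Convert to polar: |I| = 0.006856 A, ∠I = -54.2°.

I = 0.006856∠-54.2° A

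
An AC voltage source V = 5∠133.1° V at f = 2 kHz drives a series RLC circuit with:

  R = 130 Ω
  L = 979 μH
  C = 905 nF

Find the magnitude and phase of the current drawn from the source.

Step 1 — Angular frequency: ω = 2π·f = 2π·2000 = 1.257e+04 rad/s.
Step 2 — Component impedances:
  R: Z = R = 130 Ω
  L: Z = jωL = j·1.257e+04·0.000979 = 0 + j12.3 Ω
  C: Z = 1/(jωC) = -j/(ω·C) = 0 - j87.93 Ω
Step 3 — Series combination: Z_total = R + L + C = 130 - j75.63 Ω = 150.4∠-30.2° Ω.
Step 4 — Source phasor: V = 5∠133.1° V = -3.416 + j3.651 V.
Step 5 — Ohm's law: I = V / Z_total = (-3.416 + j3.651) / (130 - j75.63) = -0.03184 + j0.009559 A.
Step 6 — Convert to polar: |I| = 0.03325 A, ∠I = 163.3°.

I = 0.03325∠163.3° A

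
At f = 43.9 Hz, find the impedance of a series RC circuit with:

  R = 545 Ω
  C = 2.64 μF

Step 1 — Angular frequency: ω = 2π·f = 2π·43.9 = 275.8 rad/s.
Step 2 — Component impedances:
  R: Z = R = 545 Ω
  C: Z = 1/(jωC) = -j/(ω·C) = 0 - j1373 Ω
Step 3 — Series combination: Z_total = R + C = 545 - j1373 Ω = 1477∠-68.4° Ω.

Z = 545 - j1373 Ω = 1477∠-68.4° Ω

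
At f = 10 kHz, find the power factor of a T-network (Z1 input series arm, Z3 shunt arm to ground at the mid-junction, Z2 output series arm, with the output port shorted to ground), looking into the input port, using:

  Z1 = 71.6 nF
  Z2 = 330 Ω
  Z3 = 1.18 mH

Step 1 — Angular frequency: ω = 2π·f = 2π·1e+04 = 6.283e+04 rad/s.
Step 2 — Component impedances:
  Z1: Z = 1/(jωC) = -j/(ω·C) = 0 - j222.3 Ω
  Z2: Z = R = 330 Ω
  Z3: Z = jωL = j·6.283e+04·0.00118 = 0 + j74.14 Ω
Step 3 — With the output port shorted to ground, the output series arm Z2 runs from the junction to ground; the shunt arm Z3 also runs from the junction to ground. They appear in parallel: Z3 || Z2 = 15.86 + j70.58 Ω.
Step 4 — Series with input arm Z1: Z_in = Z1 + (Z3 || Z2) = 15.86 - j151.7 Ω = 152.5∠-84.0° Ω.
Step 5 — Power factor: PF = cos(φ) = Re(Z)/|Z| = 15.86/152.5 = 0.104.
Step 6 — Type: Im(Z) = -151.7 ⇒ leading (phase φ = -84.0°).

PF = 0.104 (leading, φ = -84.0°)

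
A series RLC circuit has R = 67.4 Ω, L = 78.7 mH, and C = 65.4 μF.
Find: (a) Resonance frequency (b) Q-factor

Step 1 — Resonance condition Im(Z)=0 gives ω₀ = 1/√(LC).
Step 2 — ω₀ = 1/√(0.0787·6.54e-05) = 440.8 rad/s.
Step 3 — f₀ = ω₀/(2π) = 70.15 Hz.
Step 4 — Series Q: Q = ω₀L/R = 440.8·0.0787/67.4 = 0.5147.

(a) f₀ = 70.15 Hz  (b) Q = 0.5147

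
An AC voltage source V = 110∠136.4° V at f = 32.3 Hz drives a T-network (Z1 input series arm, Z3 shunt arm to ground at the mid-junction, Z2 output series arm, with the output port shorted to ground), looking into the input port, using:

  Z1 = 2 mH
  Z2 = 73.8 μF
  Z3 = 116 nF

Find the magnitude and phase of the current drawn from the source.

Step 1 — Angular frequency: ω = 2π·f = 2π·32.3 = 202.9 rad/s.
Step 2 — Component impedances:
  Z1: Z = jωL = j·202.9·0.002 = 0 + j0.4059 Ω
  Z2: Z = 1/(jωC) = -j/(ω·C) = 0 - j66.77 Ω
  Z3: Z = 1/(jωC) = -j/(ω·C) = 0 - j4.248e+04 Ω
Step 3 — With the output port shorted to ground, the output series arm Z2 runs from the junction to ground; the shunt arm Z3 also runs from the junction to ground. They appear in parallel: Z3 || Z2 = 0 - j66.66 Ω.
Step 4 — Series with input arm Z1: Z_in = Z1 + (Z3 || Z2) = 0 - j66.26 Ω = 66.26∠-90.0° Ω.
Step 5 — Source phasor: V = 110∠136.4° V = -79.66 + j75.86 V.
Step 6 — Ohm's law: I = V / Z_total = (-79.66 + j75.86) / (0 - j66.26) = -1.145 - j1.202 A.
Step 7 — Convert to polar: |I| = 1.66 A, ∠I = -133.6°.

I = 1.66∠-133.6° A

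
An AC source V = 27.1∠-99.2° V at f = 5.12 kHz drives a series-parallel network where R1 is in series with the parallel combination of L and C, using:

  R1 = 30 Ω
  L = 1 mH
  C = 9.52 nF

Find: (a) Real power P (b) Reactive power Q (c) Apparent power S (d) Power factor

Step 1 — Angular frequency: ω = 2π·f = 2π·5120 = 3.217e+04 rad/s.
Step 2 — Component impedances:
  R1: Z = R = 30 Ω
  L: Z = jωL = j·3.217e+04·0.001 = 0 + j32.17 Ω
  C: Z = 1/(jωC) = -j/(ω·C) = 0 - j3265 Ω
Step 3 — Parallel branch: L || C = 1/(1/L + 1/C) = 0 + j32.49 Ω.
Step 4 — Series with R1: Z_total = R1 + (L || C) = 30 + j32.49 Ω = 44.22∠47.3° Ω.
Step 5 — Source phasor: V = 27.1∠-99.2° V = -4.333 - j26.75 V.
Step 6 — Current: I = V / Z = -0.5109 - j0.3384 A = 0.6128∠-146.5° A.
Step 7 — Complex power: S = V·I* = 11.27 + j12.2 VA.
Step 8 — Real power: P = Re(S) = 11.27 W.
Step 9 — Reactive power: Q = Im(S) = 12.2 VAR.
Step 10 — Apparent power: |S| = 16.61 VA.
Step 11 — Power factor: PF = P/|S| = 0.6784 (lagging).

(a) P = 11.27 W  (b) Q = 12.2 VAR  (c) S = 16.61 VA  (d) PF = 0.6784 (lagging)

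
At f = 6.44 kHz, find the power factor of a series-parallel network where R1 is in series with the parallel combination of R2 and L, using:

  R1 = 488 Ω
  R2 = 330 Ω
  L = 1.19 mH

Step 1 — Angular frequency: ω = 2π·f = 2π·6440 = 4.046e+04 rad/s.
Step 2 — Component impedances:
  R1: Z = R = 488 Ω
  R2: Z = R = 330 Ω
  L: Z = jωL = j·4.046e+04·0.00119 = 0 + j48.15 Ω
Step 3 — Parallel branch: R2 || L = 1/(1/R2 + 1/L) = 6.88 + j47.15 Ω.
Step 4 — Series with R1: Z_total = R1 + (R2 || L) = 494.9 + j47.15 Ω = 497.1∠5.4° Ω.
Step 5 — Power factor: PF = cos(φ) = Re(Z)/|Z| = 494.88/497.12 = 0.9955.
Step 6 — Type: Im(Z) = 47.15 ⇒ lagging (phase φ = 5.4°).

PF = 0.9955 (lagging, φ = 5.4°)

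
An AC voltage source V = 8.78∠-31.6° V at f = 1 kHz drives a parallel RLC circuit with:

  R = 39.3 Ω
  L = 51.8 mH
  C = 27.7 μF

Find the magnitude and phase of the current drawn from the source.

Step 1 — Angular frequency: ω = 2π·f = 2π·1000 = 6283 rad/s.
Step 2 — Component impedances:
  R: Z = R = 39.3 Ω
  L: Z = jωL = j·6283·0.0518 = 0 + j325.5 Ω
  C: Z = 1/(jωC) = -j/(ω·C) = 0 - j5.746 Ω
Step 3 — Parallel combination: 1/Z_total = 1/R + 1/L + 1/C; Z_total = 0.8516 - j5.722 Ω = 5.785∠-81.5° Ω.
Step 4 — Source phasor: V = 8.78∠-31.6° V = 7.478 - j4.601 V.
Step 5 — Ohm's law: I = V / Z_total = (7.478 - j4.601) / (0.8516 - j5.722) = 0.9769 + j1.161 A.
Step 6 — Convert to polar: |I| = 1.518 A, ∠I = 49.9°.

I = 1.518∠49.9° A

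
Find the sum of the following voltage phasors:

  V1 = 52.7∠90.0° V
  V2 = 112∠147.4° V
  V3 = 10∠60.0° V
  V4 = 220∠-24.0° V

Step 1 — Convert each phasor to rectangular form:
  V1 = 52.7·(cos(90.0°) + j·sin(90.0°)) = 0 + j52.7 V
  V2 = 112·(cos(147.4°) + j·sin(147.4°)) = -94.35 + j60.34 V
  V3 = 10·(cos(60.0°) + j·sin(60.0°)) = 5 + j8.66 V
  V4 = 220·(cos(-24.0°) + j·sin(-24.0°)) = 201 - j89.48 V
Step 2 — Sum components: V_total = 111.6 + j32.22 V.
Step 3 — Convert to polar: |V_total| = 116.2 V, ∠V_total = 16.1°.

V_total = 116.2∠16.1° V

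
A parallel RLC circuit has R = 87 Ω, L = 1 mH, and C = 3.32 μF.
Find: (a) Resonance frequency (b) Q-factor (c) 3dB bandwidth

Step 1 — Resonance: ω₀ = 1/√(LC) = 1/√(0.001·3.32e-06) = 1.736e+04 rad/s.
Step 2 — f₀ = ω₀/(2π) = 2762 Hz.
Step 3 — Parallel Q: Q = R/(ω₀L) = 87/(1.736e+04·0.001) = 5.013.
Step 4 — Bandwidth: Δω = ω₀/Q = 3462 rad/s; BW = Δω/(2π) = 551 Hz.

(a) f₀ = 2762 Hz  (b) Q = 5.013  (c) BW = 551 Hz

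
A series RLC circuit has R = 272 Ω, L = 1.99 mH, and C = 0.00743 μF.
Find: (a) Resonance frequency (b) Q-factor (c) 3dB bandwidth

Step 1 — Resonance condition Im(Z)=0 gives ω₀ = 1/√(LC).
Step 2 — ω₀ = 1/√(0.00199·7.43e-09) = 2.601e+05 rad/s.
Step 3 — f₀ = ω₀/(2π) = 4.139e+04 Hz.
Step 4 — Series Q: Q = ω₀L/R = 2.601e+05·0.00199/272 = 1.903.
Step 5 — 3dB bandwidth: Δω = ω₀/Q = 1.367e+05 rad/s; BW = Δω/(2π) = 2.175e+04 Hz.

(a) f₀ = 4.139e+04 Hz  (b) Q = 1.903  (c) BW = 2.175e+04 Hz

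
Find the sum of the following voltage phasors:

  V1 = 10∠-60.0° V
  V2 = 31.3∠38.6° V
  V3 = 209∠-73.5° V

Step 1 — Convert each phasor to rectangular form:
  V1 = 10·(cos(-60.0°) + j·sin(-60.0°)) = 5 - j8.66 V
  V2 = 31.3·(cos(38.6°) + j·sin(38.6°)) = 24.46 + j19.53 V
  V3 = 209·(cos(-73.5°) + j·sin(-73.5°)) = 59.36 - j200.4 V
Step 2 — Sum components: V_total = 88.82 - j189.5 V.
Step 3 — Convert to polar: |V_total| = 209.3 V, ∠V_total = -64.9°.

V_total = 209.3∠-64.9° V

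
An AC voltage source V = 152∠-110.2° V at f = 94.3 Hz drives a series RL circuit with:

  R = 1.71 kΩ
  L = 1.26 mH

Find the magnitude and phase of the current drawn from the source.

Step 1 — Angular frequency: ω = 2π·f = 2π·94.3 = 592.5 rad/s.
Step 2 — Component impedances:
  R: Z = R = 1710 Ω
  L: Z = jωL = j·592.5·0.00126 = 0 + j0.7466 Ω
Step 3 — Series combination: Z_total = R + L = 1710 + j0.7466 Ω = 1710∠0.0° Ω.
Step 4 — Source phasor: V = 152∠-110.2° V = -52.49 - j142.7 V.
Step 5 — Ohm's law: I = V / Z_total = (-52.49 - j142.7) / (1710 + j0.7466) = -0.03073 - j0.08341 A.
Step 6 — Convert to polar: |I| = 0.08889 A, ∠I = -110.2°.

I = 0.08889∠-110.2° A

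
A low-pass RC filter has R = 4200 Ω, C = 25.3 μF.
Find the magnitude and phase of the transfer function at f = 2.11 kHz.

Step 1 — Angular frequency: ω = 2π·2110 = 1.326e+04 rad/s.
Step 2 — Transfer function: H(jω) = 1/(1 + jωRC).
Step 3 — Denominator: 1 + jωRC = 1 + j·1.326e+04·4200·2.53e-05 = 1 + j1409.
Step 4 — H = 5.039e-07 - j0.0007099.
Step 5 — Magnitude: |H| = 0.0007099 (-63.0 dB); phase: φ = -90.0°.

|H| = 0.0007099 (-63.0 dB), φ = -90.0°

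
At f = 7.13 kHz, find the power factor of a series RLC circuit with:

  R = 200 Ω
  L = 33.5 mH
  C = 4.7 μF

Step 1 — Angular frequency: ω = 2π·f = 2π·7130 = 4.48e+04 rad/s.
Step 2 — Component impedances:
  R: Z = R = 200 Ω
  L: Z = jωL = j·4.48e+04·0.0335 = 0 + j1501 Ω
  C: Z = 1/(jωC) = -j/(ω·C) = 0 - j4.749 Ω
Step 3 — Series combination: Z_total = R + L + C = 200 + j1496 Ω = 1509∠82.4° Ω.
Step 4 — Power factor: PF = cos(φ) = Re(Z)/|Z| = 200/1509 = 0.1325.
Step 5 — Type: Im(Z) = 1496 ⇒ lagging (phase φ = 82.4°).

PF = 0.1325 (lagging, φ = 82.4°)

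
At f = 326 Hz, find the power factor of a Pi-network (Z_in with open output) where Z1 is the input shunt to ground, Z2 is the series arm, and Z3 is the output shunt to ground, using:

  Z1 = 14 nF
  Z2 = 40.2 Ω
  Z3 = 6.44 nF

Step 1 — Angular frequency: ω = 2π·f = 2π·326 = 2048 rad/s.
Step 2 — Component impedances:
  Z1: Z = 1/(jωC) = -j/(ω·C) = 0 - j3.487e+04 Ω
  Z2: Z = R = 40.2 Ω
  Z3: Z = 1/(jωC) = -j/(ω·C) = 0 - j7.581e+04 Ω
Step 3 — With open output, the series arm Z2 and the output shunt Z3 appear in series to ground: Z2 + Z3 = 40.2 - j7.581e+04 Ω.
Step 4 — Parallel with input shunt Z1: Z_in = Z1 || (Z2 + Z3) = 3.991 - j2.388e+04 Ω = 2.388e+04∠-90.0° Ω.
Step 5 — Power factor: PF = cos(φ) = Re(Z)/|Z| = 3.991/2.388e+04 = 0.0001671.
Step 6 — Type: Im(Z) = -2.388e+04 ⇒ leading (phase φ = -90.0°).

PF = 0.0001671 (leading, φ = -90.0°)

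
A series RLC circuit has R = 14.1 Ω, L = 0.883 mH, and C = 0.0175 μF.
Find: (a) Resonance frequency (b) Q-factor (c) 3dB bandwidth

Step 1 — Resonance condition Im(Z)=0 gives ω₀ = 1/√(LC).
Step 2 — ω₀ = 1/√(0.000883·1.75e-08) = 2.544e+05 rad/s.
Step 3 — f₀ = ω₀/(2π) = 4.049e+04 Hz.
Step 4 — Series Q: Q = ω₀L/R = 2.544e+05·0.000883/14.1 = 15.93.
Step 5 — 3dB bandwidth: Δω = ω₀/Q = 1.597e+04 rad/s; BW = Δω/(2π) = 2541 Hz.

(a) f₀ = 4.049e+04 Hz  (b) Q = 15.93  (c) BW = 2541 Hz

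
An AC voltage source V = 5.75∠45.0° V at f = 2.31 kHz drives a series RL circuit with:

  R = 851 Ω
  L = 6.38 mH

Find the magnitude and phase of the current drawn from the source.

Step 1 — Angular frequency: ω = 2π·f = 2π·2310 = 1.451e+04 rad/s.
Step 2 — Component impedances:
  R: Z = R = 851 Ω
  L: Z = jωL = j·1.451e+04·0.00638 = 0 + j92.6 Ω
Step 3 — Series combination: Z_total = R + L = 851 + j92.6 Ω = 856∠6.2° Ω.
Step 4 — Source phasor: V = 5.75∠45.0° V = 4.066 + j4.066 V.
Step 5 — Ohm's law: I = V / Z_total = (4.066 + j4.066) / (851 + j92.6) = 0.005236 + j0.004208 A.
Step 6 — Convert to polar: |I| = 0.006717 A, ∠I = 38.8°.

I = 0.006717∠38.8° A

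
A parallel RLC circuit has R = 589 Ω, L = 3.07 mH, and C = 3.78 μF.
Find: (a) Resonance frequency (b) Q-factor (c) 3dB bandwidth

Step 1 — Resonance: ω₀ = 1/√(LC) = 1/√(0.00307·3.78e-06) = 9283 rad/s.
Step 2 — f₀ = ω₀/(2π) = 1477 Hz.
Step 3 — Parallel Q: Q = R/(ω₀L) = 589/(9283·0.00307) = 20.67.
Step 4 — Bandwidth: Δω = ω₀/Q = 449.2 rad/s; BW = Δω/(2π) = 71.48 Hz.

(a) f₀ = 1477 Hz  (b) Q = 20.67  (c) BW = 71.48 Hz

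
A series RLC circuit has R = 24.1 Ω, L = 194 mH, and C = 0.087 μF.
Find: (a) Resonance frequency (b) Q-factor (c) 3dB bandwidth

Step 1 — Resonance: ω₀ = 1/√(LC) = 1/√(0.194·8.7e-08) = 7697 rad/s.
Step 2 — f₀ = ω₀/(2π) = 1225 Hz.
Step 3 — Series Q: Q = ω₀L/R = 7697·0.194/24.1 = 61.96.
Step 4 — Bandwidth: Δω = ω₀/Q = 124.2 rad/s; BW = Δω/(2π) = 19.77 Hz.

(a) f₀ = 1225 Hz  (b) Q = 61.96  (c) BW = 19.77 Hz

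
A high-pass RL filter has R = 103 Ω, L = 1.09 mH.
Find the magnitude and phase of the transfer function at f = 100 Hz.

Step 1 — Angular frequency: ω = 2π·100 = 628.3 rad/s.
Step 2 — Transfer function: H(jω) = jωL/(R + jωL).
Step 3 — Numerator jωL = j·0.6849; denominator R + jωL = 103 + j0.6849.
Step 4 — H = 4.421e-05 + j0.006649.
Step 5 — Magnitude: |H| = 0.006649 (-43.5 dB); phase: φ = 89.6°.

|H| = 0.006649 (-43.5 dB), φ = 89.6°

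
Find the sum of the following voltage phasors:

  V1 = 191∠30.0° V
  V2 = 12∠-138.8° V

Step 1 — Convert each phasor to rectangular form:
  V1 = 191·(cos(30.0°) + j·sin(30.0°)) = 165.4 + j95.5 V
  V2 = 12·(cos(-138.8°) + j·sin(-138.8°)) = -9.029 - j7.904 V
Step 2 — Sum components: V_total = 156.4 + j87.6 V.
Step 3 — Convert to polar: |V_total| = 179.2 V, ∠V_total = 29.3°.

V_total = 179.2∠29.3° V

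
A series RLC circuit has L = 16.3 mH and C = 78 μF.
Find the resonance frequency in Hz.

Step 1 — Resonance condition Im(Z)=0 gives ω₀ = 1/√(LC).
Step 2 — ω₀ = 1/√(0.0163·7.8e-05) = 886.9 rad/s.
Step 3 — f₀ = ω₀/(2π) = 141.1 Hz.

f₀ = 141.1 Hz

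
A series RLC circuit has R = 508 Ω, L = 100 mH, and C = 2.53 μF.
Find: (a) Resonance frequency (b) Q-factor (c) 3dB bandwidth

Step 1 — Resonance: ω₀ = 1/√(LC) = 1/√(0.1·2.53e-06) = 1988 rad/s.
Step 2 — f₀ = ω₀/(2π) = 316.4 Hz.
Step 3 — Series Q: Q = ω₀L/R = 1988·0.1/508 = 0.3914.
Step 4 — Bandwidth: Δω = ω₀/Q = 5080 rad/s; BW = Δω/(2π) = 808.5 Hz.

(a) f₀ = 316.4 Hz  (b) Q = 0.3914  (c) BW = 808.5 Hz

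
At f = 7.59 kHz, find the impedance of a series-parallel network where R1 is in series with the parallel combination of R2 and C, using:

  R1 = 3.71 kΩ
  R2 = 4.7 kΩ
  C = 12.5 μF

Step 1 — Angular frequency: ω = 2π·f = 2π·7590 = 4.769e+04 rad/s.
Step 2 — Component impedances:
  R1: Z = R = 3710 Ω
  R2: Z = R = 4700 Ω
  C: Z = 1/(jωC) = -j/(ω·C) = 0 - j1.678 Ω
Step 3 — Parallel branch: R2 || C = 1/(1/R2 + 1/C) = 0.0005987 - j1.678 Ω.
Step 4 — Series with R1: Z_total = R1 + (R2 || C) = 3710 - j1.678 Ω = 3710∠-0.0° Ω.

Z = 3710 - j1.678 Ω = 3710∠-0.0° Ω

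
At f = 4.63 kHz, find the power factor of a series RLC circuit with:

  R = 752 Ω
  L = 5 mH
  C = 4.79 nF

Step 1 — Angular frequency: ω = 2π·f = 2π·4630 = 2.909e+04 rad/s.
Step 2 — Component impedances:
  R: Z = R = 752 Ω
  L: Z = jωL = j·2.909e+04·0.005 = 0 + j145.5 Ω
  C: Z = 1/(jωC) = -j/(ω·C) = 0 - j7176 Ω
Step 3 — Series combination: Z_total = R + L + C = 752 - j7031 Ω = 7071∠-83.9° Ω.
Step 4 — Power factor: PF = cos(φ) = Re(Z)/|Z| = 752/7071 = 0.1063.
Step 5 — Type: Im(Z) = -7031 ⇒ leading (phase φ = -83.9°).

PF = 0.1063 (leading, φ = -83.9°)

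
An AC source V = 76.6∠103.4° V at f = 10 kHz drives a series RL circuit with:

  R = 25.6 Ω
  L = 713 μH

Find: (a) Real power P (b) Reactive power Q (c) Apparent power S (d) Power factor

Step 1 — Angular frequency: ω = 2π·f = 2π·1e+04 = 6.283e+04 rad/s.
Step 2 — Component impedances:
  R: Z = R = 25.6 Ω
  L: Z = jωL = j·6.283e+04·0.000713 = 0 + j44.8 Ω
Step 3 — Series combination: Z_total = R + L = 25.6 + j44.8 Ω = 51.6∠60.3° Ω.
Step 4 — Source phasor: V = 76.6∠103.4° V = -17.75 + j74.51 V.
Step 5 — Current: I = V / Z = 1.083 + j1.015 A = 1.485∠43.1° A.
Step 6 — Complex power: S = V·I* = 56.42 + j98.73 VA.
Step 7 — Real power: P = Re(S) = 56.42 W.
Step 8 — Reactive power: Q = Im(S) = 98.73 VAR.
Step 9 — Apparent power: |S| = 113.7 VA.
Step 10 — Power factor: PF = P/|S| = 0.4961 (lagging).

(a) P = 56.42 W  (b) Q = 98.73 VAR  (c) S = 113.7 VA  (d) PF = 0.4961 (lagging)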